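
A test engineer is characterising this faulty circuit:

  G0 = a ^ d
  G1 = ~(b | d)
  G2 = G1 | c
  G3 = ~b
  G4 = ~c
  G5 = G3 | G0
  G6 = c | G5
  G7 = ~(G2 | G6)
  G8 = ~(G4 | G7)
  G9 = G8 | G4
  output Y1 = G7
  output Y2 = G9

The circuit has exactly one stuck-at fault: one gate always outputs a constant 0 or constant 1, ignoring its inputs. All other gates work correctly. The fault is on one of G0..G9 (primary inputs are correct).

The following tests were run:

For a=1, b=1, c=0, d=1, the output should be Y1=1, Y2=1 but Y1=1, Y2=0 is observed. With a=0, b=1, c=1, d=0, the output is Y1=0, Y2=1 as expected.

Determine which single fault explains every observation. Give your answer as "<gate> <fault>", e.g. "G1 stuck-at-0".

G4 stuck-at-0

Fault-free values for test 1 (a=1, b=1, c=0, d=1): G0=0, G1=0, G2=0, G3=0, G4=1, G5=0, G6=0, G7=1, G8=0, G9=1, giving Y1=1, Y2=1. Observed Y1=1, Y2=0.
Test 1: faults giving observed Y1=1, Y2=0 are {G4 stuck-at-0, G9 stuck-at-0}.
Test 2 (a=0, b=1, c=1, d=0): fault-free G0=0, G1=0, G2=1, G3=0, G4=0, G5=0, G6=1, G7=0, G8=1, G9=1 → Y1=0, Y2=1; observed Y1=0, Y2=1. Eliminates G9 stuck-at-0.
Only G4 stuck-at-0 is consistent with every test.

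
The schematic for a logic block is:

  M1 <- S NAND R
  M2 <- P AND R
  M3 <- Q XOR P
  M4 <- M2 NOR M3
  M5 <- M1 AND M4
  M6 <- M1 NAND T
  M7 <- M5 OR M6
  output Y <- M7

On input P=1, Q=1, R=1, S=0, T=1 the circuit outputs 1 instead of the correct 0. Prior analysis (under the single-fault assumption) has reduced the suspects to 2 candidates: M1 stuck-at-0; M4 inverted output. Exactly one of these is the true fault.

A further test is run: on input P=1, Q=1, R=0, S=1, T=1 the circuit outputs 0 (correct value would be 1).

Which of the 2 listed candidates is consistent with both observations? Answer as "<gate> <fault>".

Evaluate each candidate on input P=1, Q=1, R=0, S=1, T=1:
  M1 stuck-at-0: M1=0 [stuck-at-0], M2=0, M3=0, M4=1, M5=0, M6=1, M7=1 → 1 — eliminated
  M4 inverted output: M1=1, M2=0, M3=0, M4=0 [inverted output], M5=0, M6=0, M7=0 → 0 — matches
Only M4 inverted output reproduces the observed 0.

M4 inverted output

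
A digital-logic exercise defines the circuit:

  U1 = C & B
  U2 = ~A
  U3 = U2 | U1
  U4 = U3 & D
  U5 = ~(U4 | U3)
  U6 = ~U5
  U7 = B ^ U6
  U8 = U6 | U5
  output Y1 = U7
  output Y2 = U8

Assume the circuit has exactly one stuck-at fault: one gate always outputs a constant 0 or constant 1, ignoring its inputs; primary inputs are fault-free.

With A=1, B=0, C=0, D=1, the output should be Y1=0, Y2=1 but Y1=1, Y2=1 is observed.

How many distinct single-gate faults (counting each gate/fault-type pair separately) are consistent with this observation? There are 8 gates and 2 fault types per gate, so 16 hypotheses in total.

7

Fault-free: U1=0, U2=0, U3=0, U4=0, U5=1, U6=0, U7=0, U8=1 → Y1=0, Y2=1. Observed Y1=1, Y2=1.
  U1: stuck-at-1 ✓; others ✗
  U2: stuck-at-1 ✓; others ✗
  U3: stuck-at-1 ✓; others ✗
  U4: stuck-at-1 ✓; others ✗
  U5: stuck-at-0 ✓; others ✗
  U6: stuck-at-1 ✓; others ✗
  U7: stuck-at-1 ✓; others ✗
  U8: none of the 2 fault types match ✗
Consistent faults: {U1 stuck-at-1, U2 stuck-at-1, U3 stuck-at-1, U4 stuck-at-1, U5 stuck-at-0, U6 stuck-at-1, U7 stuck-at-1} — 7 in all.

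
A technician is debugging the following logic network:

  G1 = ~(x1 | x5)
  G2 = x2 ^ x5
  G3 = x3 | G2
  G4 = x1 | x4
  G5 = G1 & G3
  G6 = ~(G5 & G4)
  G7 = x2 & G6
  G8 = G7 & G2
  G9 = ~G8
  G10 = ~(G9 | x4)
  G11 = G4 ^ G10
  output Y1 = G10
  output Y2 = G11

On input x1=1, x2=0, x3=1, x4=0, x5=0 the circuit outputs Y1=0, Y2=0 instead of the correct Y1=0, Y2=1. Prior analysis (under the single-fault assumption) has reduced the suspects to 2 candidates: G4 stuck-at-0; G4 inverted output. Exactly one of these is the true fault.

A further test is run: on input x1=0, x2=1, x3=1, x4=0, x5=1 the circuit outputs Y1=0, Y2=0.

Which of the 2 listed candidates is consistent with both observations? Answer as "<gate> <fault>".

G4 stuck-at-0

Evaluate each candidate on input x1=0, x2=1, x3=1, x4=0, x5=1:
  G4 stuck-at-0: G1=0, G2=0, G3=1, G4=0 [stuck-at-0], G5=0, G6=1, G7=1, G8=0, G9=1, G10=0, G11=0 → Y1=0, Y2=0 — matches
  G4 inverted output: G1=0, G2=0, G3=1, G4=1 [inverted output], G5=0, G6=1, G7=1, G8=0, G9=1, G10=0, G11=1 → Y1=0, Y2=1 — eliminated
Only G4 stuck-at-0 reproduces the observed Y1=0, Y2=0.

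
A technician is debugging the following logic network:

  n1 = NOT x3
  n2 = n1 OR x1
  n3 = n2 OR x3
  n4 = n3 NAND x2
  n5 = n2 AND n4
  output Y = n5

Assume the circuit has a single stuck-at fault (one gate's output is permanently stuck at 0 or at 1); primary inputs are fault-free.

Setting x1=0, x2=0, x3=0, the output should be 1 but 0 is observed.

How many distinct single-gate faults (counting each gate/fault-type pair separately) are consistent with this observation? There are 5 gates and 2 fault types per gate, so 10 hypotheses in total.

Fault-free: n1=1, n2=1, n3=1, n4=1, n5=1 → 1. Observed 0.
  n1 stuck-at-0: output 0 ✓
  n1 stuck-at-1: output 1 ✗
  n2 stuck-at-0: output 0 ✓
  n2 stuck-at-1: output 1 ✗
  n3 stuck-at-0: output 1 ✗
  n3 stuck-at-1: output 1 ✗
  n4 stuck-at-0: output 0 ✓
  n4 stuck-at-1: output 1 ✗
  n5 stuck-at-0: output 0 ✓
  n5 stuck-at-1: output 1 ✗
Consistent faults: {n1 stuck-at-0, n2 stuck-at-0, n4 stuck-at-0, n5 stuck-at-0} — 4 in all.

4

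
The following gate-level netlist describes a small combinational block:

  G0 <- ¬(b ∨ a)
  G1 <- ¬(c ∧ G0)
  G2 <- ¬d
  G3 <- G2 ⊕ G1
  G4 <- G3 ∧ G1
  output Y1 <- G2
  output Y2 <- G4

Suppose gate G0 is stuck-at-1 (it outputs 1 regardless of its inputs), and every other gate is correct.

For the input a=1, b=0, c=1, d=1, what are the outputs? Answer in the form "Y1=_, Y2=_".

Propagate with G0 forced: G0=1 [stuck-at-1], G1=0, G2=0, G3=0, G4=0.
So the outputs are Y1=0, Y2=0. (Without the fault they would be Y1=0, Y2=1.)

Y1=0, Y2=0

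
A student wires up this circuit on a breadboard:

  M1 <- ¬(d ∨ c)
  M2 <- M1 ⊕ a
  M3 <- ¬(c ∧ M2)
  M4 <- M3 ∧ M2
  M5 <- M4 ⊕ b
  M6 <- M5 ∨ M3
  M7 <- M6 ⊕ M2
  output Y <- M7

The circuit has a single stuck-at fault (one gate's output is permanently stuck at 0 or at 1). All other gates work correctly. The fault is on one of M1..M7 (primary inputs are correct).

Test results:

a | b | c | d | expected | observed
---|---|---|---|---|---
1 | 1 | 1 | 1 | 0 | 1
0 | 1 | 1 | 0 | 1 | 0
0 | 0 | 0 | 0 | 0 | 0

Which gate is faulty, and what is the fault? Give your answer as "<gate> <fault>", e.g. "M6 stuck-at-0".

Fault-free values for test 1 (a=1, b=1, c=1, d=1): M1=0, M2=1, M3=0, M4=0, M5=1, M6=1, M7=0, giving Y=0. Observed 1.
Test 1: faults giving observed 1 are {M1 stuck-at-1, M2 stuck-at-0, M4 stuck-at-1, M5 stuck-at-0, M6 stuck-at-0, M7 stuck-at-1}.
Test 2 (a=0, b=1, c=1, d=0): fault-free M1=0, M2=0, M3=1, M4=0, M5=1, M6=1, M7=1 → 1; observed 0. Eliminates M2 stuck-at-0, M4 stuck-at-1, M5 stuck-at-0, M7 stuck-at-1.
Test 3 (a=0, b=0, c=0, d=0): fault-free M1=1, M2=1, M3=1, M4=1, M5=1, M6=1, M7=0 → 0; observed 0. Eliminates M6 stuck-at-0.
Only M1 stuck-at-1 is consistent with every test.

M1 stuck-at-1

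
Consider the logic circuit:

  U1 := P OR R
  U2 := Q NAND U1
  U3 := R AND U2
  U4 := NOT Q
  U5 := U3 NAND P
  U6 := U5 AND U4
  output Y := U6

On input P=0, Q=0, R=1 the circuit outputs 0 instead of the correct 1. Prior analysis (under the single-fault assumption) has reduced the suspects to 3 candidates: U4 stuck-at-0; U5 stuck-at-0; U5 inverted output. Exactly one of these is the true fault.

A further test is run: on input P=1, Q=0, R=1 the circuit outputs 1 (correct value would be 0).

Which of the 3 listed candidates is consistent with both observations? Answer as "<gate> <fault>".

Evaluate each candidate on input P=1, Q=0, R=1:
  U4 stuck-at-0: U1=1, U2=1, U3=1, U4=0 [stuck-at-0], U5=0, U6=0 → 0 — eliminated
  U5 stuck-at-0: U1=1, U2=1, U3=1, U4=1, U5=0 [stuck-at-0], U6=0 → 0 — eliminated
  U5 inverted output: U1=1, U2=1, U3=1, U4=1, U5=1 [inverted output], U6=1 → 1 — matches
Only U5 inverted output reproduces the observed 1.

U5 inverted output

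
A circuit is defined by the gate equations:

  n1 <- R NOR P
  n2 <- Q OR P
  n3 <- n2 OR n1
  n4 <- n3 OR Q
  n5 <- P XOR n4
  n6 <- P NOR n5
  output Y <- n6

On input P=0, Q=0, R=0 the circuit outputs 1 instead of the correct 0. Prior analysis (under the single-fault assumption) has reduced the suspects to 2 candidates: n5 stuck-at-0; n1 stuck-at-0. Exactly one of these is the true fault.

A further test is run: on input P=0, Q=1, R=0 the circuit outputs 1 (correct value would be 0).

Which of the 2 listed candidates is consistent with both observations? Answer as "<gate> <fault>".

Evaluate each candidate on input P=0, Q=1, R=0:
  n5 stuck-at-0: n1=1, n2=1, n3=1, n4=1, n5=0 [stuck-at-0], n6=1 → 1 — matches
  n1 stuck-at-0: n1=0 [stuck-at-0], n2=1, n3=1, n4=1, n5=1, n6=0 → 0 — eliminated
Only n5 stuck-at-0 reproduces the observed 1.

n5 stuck-at-0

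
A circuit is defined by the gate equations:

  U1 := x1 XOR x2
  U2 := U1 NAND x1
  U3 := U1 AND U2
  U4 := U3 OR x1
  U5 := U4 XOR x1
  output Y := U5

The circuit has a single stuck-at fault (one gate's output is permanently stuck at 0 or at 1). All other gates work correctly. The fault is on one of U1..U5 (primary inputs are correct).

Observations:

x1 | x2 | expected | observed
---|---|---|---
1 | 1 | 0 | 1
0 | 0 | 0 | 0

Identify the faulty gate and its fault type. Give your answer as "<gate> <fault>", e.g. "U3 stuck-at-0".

Fault-free values for test 1 (x1=1, x2=1): U1=0, U2=1, U3=0, U4=1, U5=0, giving Y=0. Observed 1.
Test 1: faults giving observed 1 are {U4 stuck-at-0, U5 stuck-at-1}.
Test 2 (x1=0, x2=0): fault-free U1=0, U2=1, U3=0, U4=0, U5=0 → 0; observed 0. Eliminates U5 stuck-at-1.
Only U4 stuck-at-0 is consistent with every test.

U4 stuck-at-0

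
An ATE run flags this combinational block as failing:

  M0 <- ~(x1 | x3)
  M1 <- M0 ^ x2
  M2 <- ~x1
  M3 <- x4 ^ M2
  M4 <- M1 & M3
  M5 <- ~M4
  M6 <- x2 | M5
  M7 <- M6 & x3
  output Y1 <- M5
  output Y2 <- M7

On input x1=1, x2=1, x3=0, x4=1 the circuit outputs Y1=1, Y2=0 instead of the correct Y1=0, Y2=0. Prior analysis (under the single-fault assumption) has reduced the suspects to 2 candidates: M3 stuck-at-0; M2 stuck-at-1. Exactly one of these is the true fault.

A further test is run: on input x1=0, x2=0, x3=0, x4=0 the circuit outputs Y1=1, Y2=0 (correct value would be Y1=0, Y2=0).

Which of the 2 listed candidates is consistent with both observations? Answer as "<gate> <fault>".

M3 stuck-at-0

Evaluate each candidate on input x1=0, x2=0, x3=0, x4=0:
  M3 stuck-at-0: M0=1, M1=1, M2=1, M3=0 [stuck-at-0], M4=0, M5=1, M6=1, M7=0 → Y1=1, Y2=0 — matches
  M2 stuck-at-1: M0=1, M1=1, M2=1 [stuck-at-1], M3=1, M4=1, M5=0, M6=0, M7=0 → Y1=0, Y2=0 — eliminated
Only M3 stuck-at-0 reproduces the observed Y1=1, Y2=0.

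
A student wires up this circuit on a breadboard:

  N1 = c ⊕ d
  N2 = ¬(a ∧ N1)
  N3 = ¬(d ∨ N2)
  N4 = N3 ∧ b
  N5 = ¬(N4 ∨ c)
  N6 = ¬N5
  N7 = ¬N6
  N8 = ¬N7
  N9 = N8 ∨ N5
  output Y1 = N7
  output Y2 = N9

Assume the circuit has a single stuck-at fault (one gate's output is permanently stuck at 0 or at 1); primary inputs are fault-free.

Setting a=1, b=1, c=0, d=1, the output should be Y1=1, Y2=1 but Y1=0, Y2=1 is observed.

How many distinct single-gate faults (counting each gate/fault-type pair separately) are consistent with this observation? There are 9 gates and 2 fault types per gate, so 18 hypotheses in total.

Fault-free: N1=1, N2=0, N3=0, N4=0, N5=1, N6=0, N7=1, N8=0, N9=1 → Y1=1, Y2=1. Observed Y1=0, Y2=1.
  N1: none of the 2 fault types match ✗
  N2: none of the 2 fault types match ✗
  N3: stuck-at-1 ✓; others ✗
  N4: stuck-at-1 ✓; others ✗
  N5: stuck-at-0 ✓; others ✗
  N6: stuck-at-1 ✓; others ✗
  N7: stuck-at-0 ✓; others ✗
  N8: none of the 2 fault types match ✗
  N9: none of the 2 fault types match ✗
Consistent faults: {N3 stuck-at-1, N4 stuck-at-1, N5 stuck-at-0, N6 stuck-at-1, N7 stuck-at-0} — 5 in all.

5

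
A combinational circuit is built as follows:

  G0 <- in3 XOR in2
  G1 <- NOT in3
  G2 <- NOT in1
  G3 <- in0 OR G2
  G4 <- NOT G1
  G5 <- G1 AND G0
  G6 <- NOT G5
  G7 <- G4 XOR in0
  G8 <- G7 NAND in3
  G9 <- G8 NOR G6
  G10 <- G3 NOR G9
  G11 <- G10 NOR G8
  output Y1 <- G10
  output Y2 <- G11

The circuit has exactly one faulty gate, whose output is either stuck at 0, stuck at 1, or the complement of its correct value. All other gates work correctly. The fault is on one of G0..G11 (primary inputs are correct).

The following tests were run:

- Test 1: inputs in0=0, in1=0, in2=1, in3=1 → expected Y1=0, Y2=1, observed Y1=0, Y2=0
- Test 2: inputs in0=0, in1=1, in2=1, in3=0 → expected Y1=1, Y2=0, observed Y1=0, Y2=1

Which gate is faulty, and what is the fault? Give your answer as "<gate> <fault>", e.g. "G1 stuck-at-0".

G8 inverted output

Fault-free values for test 1 (in0=0, in1=0, in2=1, in3=1): G0=0, G1=0, G2=1, G3=1, G4=1, G5=0, G6=1, G7=1, G8=0, G9=0, G10=0, G11=1, giving Y1=0, Y2=1. Observed Y1=0, Y2=0.
Test 1: faults giving observed Y1=0, Y2=0 are {G1 stuck-at-1, G1 inverted output, G4 stuck-at-0, G4 inverted output, G7 stuck-at-0, G7 inverted output, G8 stuck-at-1, G8 inverted output, G11 stuck-at-0, G11 inverted output}.
Test 2 (in0=0, in1=1, in2=1, in3=0): fault-free G0=1, G1=1, G2=0, G3=0, G4=0, G5=1, G6=0, G7=0, G8=1, G9=0, G10=1, G11=0 → Y1=1, Y2=0; observed Y1=0, Y2=1. Eliminates G1 stuck-at-1, G1 inverted output, G4 stuck-at-0, G4 inverted output, G7 stuck-at-0, G7 inverted output, G8 stuck-at-1, G11 stuck-at-0, G11 inverted output.
Only G8 inverted output is consistent with every test.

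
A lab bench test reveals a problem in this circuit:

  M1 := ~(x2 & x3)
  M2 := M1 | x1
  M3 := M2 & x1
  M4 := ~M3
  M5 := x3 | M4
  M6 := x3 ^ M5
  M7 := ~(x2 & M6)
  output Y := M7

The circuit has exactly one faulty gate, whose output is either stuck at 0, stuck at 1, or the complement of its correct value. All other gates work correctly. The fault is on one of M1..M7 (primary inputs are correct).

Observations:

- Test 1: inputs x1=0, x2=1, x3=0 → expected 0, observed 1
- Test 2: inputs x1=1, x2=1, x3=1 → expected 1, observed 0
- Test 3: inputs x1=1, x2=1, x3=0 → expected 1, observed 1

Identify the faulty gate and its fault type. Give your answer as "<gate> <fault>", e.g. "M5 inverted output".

M5 stuck-at-0

Fault-free values for test 1 (x1=0, x2=1, x3=0): M1=1, M2=1, M3=0, M4=1, M5=1, M6=1, M7=0, giving Y=0. Observed 1.
Test 1: faults giving observed 1 are {M3 stuck-at-1, M3 inverted output, M4 stuck-at-0, M4 inverted output, M5 stuck-at-0, M5 inverted output, M6 stuck-at-0, M6 inverted output, M7 stuck-at-1, M7 inverted output}.
Test 2 (x1=1, x2=1, x3=1): fault-free M1=0, M2=1, M3=1, M4=0, M5=1, M6=0, M7=1 → 1; observed 0. Eliminates M3 stuck-at-1, M3 inverted output, M4 stuck-at-0, M4 inverted output, M6 stuck-at-0, M7 stuck-at-1.
Test 3 (x1=1, x2=1, x3=0): fault-free M1=1, M2=1, M3=1, M4=0, M5=0, M6=0, M7=1 → 1; observed 1. Eliminates M5 inverted output, M6 inverted output, M7 inverted output.
Only M5 stuck-at-0 is consistent with every test.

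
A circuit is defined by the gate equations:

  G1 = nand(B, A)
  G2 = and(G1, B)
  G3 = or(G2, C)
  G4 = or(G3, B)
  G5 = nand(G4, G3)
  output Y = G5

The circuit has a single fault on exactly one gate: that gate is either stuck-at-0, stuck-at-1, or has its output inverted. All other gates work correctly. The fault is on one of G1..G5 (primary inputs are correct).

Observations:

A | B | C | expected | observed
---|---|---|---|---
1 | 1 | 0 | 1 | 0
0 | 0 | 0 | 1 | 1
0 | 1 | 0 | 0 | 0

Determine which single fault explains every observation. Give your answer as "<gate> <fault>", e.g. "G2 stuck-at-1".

G1 stuck-at-1

Fault-free values for test 1 (A=1, B=1, C=0): G1=0, G2=0, G3=0, G4=1, G5=1, giving Y=1. Observed 0.
Test 1: faults giving observed 0 are {G1 stuck-at-1, G1 inverted output, G2 stuck-at-1, G2 inverted output, G3 stuck-at-1, G3 inverted output, G5 stuck-at-0, G5 inverted output}.
Test 2 (A=0, B=0, C=0): fault-free G1=1, G2=0, G3=0, G4=0, G5=1 → 1; observed 1. Eliminates G2 stuck-at-1, G2 inverted output, G3 stuck-at-1, G3 inverted output, G5 stuck-at-0, G5 inverted output.
Test 3 (A=0, B=1, C=0): fault-free G1=1, G2=1, G3=1, G4=1, G5=0 → 0; observed 0. Eliminates G1 inverted output.
Only G1 stuck-at-1 is consistent with every test.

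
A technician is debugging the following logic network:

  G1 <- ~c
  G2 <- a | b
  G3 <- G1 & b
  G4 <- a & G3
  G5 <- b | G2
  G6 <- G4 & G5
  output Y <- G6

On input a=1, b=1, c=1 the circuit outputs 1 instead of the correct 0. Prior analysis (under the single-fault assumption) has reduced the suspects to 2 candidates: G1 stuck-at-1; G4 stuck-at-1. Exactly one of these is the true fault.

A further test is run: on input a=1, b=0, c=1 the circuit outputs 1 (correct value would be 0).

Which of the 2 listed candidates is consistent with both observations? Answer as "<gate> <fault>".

Evaluate each candidate on input a=1, b=0, c=1:
  G1 stuck-at-1: G1=1 [stuck-at-1], G2=1, G3=0, G4=0, G5=1, G6=0 → 0 — eliminated
  G4 stuck-at-1: G1=0, G2=1, G3=0, G4=1 [stuck-at-1], G5=1, G6=1 → 1 — matches
Only G4 stuck-at-1 reproduces the observed 1.

G4 stuck-at-1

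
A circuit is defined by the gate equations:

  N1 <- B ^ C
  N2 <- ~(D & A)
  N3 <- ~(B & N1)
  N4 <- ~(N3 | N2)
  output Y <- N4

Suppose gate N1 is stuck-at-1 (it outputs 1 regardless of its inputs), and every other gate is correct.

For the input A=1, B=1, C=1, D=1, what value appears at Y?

Propagate with N1 forced: N1=1 [stuck-at-1], N2=0, N3=0, N4=1.
So Y = 1. (Without the fault it would be 0.)

1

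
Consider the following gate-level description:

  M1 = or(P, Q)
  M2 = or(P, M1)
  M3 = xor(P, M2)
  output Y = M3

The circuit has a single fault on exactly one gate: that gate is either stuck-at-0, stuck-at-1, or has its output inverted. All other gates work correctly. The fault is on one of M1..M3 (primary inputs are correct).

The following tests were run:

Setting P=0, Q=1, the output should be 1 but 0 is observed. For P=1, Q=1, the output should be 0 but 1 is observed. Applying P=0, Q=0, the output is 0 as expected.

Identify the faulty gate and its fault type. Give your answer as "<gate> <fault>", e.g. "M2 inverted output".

Fault-free values for test 1 (P=0, Q=1): M1=1, M2=1, M3=1, giving Y=1. Observed 0.
Test 1: faults giving observed 0 are {M1 stuck-at-0, M1 inverted output, M2 stuck-at-0, M2 inverted output, M3 stuck-at-0, M3 inverted output}.
Test 2 (P=1, Q=1): fault-free M1=1, M2=1, M3=0 → 0; observed 1. Eliminates M1 stuck-at-0, M1 inverted output, M3 stuck-at-0.
Test 3 (P=0, Q=0): fault-free M1=0, M2=0, M3=0 → 0; observed 0. Eliminates M2 inverted output, M3 inverted output.
Only M2 stuck-at-0 is consistent with every test.

M2 stuck-at-0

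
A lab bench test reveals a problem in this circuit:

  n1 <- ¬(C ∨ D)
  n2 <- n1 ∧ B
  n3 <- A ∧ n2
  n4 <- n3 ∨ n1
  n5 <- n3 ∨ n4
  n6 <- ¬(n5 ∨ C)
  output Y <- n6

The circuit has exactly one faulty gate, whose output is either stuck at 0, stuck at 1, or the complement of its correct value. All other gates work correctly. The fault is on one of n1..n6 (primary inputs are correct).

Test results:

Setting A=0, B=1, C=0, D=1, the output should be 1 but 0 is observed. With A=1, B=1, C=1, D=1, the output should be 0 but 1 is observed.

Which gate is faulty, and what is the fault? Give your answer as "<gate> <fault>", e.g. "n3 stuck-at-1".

Fault-free values for test 1 (A=0, B=1, C=0, D=1): n1=0, n2=0, n3=0, n4=0, n5=0, n6=1, giving Y=1. Observed 0.
Test 1: faults giving observed 0 are {n1 stuck-at-1, n1 inverted output, n3 stuck-at-1, n3 inverted output, n4 stuck-at-1, n4 inverted output, n5 stuck-at-1, n5 inverted output, n6 stuck-at-0, n6 inverted output}.
Test 2 (A=1, B=1, C=1, D=1): fault-free n1=0, n2=0, n3=0, n4=0, n5=0, n6=0 → 0; observed 1. Eliminates n1 stuck-at-1, n1 inverted output, n3 stuck-at-1, n3 inverted output, n4 stuck-at-1, n4 inverted output, n5 stuck-at-1, n5 inverted output, n6 stuck-at-0.
Only n6 inverted output is consistent with every test.

n6 inverted output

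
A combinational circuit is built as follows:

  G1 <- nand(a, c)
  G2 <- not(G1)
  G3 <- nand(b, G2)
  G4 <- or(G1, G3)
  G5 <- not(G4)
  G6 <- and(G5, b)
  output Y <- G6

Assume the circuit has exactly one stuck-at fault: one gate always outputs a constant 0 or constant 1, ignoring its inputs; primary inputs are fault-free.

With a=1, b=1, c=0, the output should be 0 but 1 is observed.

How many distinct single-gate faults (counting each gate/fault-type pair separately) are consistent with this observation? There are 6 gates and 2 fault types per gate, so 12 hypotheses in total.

4

Fault-free: G1=1, G2=0, G3=1, G4=1, G5=0, G6=0 → 0. Observed 1.
  G1 stuck-at-0: output 1 ✓
  G1 stuck-at-1: output 0 ✗
  G2 stuck-at-0: output 0 ✗
  G2 stuck-at-1: output 0 ✗
  G3 stuck-at-0: output 0 ✗
  G3 stuck-at-1: output 0 ✗
  G4 stuck-at-0: output 1 ✓
  G4 stuck-at-1: output 0 ✗
  G5 stuck-at-0: output 0 ✗
  G5 stuck-at-1: output 1 ✓
  G6 stuck-at-0: output 0 ✗
  G6 stuck-at-1: output 1 ✓
Consistent faults: {G1 stuck-at-0, G4 stuck-at-0, G5 stuck-at-1, G6 stuck-at-1} — 4 in all.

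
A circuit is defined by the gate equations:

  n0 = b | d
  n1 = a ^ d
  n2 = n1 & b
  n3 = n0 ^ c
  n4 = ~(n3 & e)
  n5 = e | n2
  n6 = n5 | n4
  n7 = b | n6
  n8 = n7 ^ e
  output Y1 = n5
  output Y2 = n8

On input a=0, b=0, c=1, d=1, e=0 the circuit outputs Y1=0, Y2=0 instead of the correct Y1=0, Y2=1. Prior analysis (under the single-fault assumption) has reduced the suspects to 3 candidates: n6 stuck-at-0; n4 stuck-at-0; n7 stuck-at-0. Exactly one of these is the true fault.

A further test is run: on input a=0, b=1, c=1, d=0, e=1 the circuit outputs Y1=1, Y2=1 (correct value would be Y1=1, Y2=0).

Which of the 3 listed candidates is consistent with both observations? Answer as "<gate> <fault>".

Evaluate each candidate on input a=0, b=1, c=1, d=0, e=1:
  n6 stuck-at-0: n0=1, n1=0, n2=0, n3=0, n4=1, n5=1, n6=0 [stuck-at-0], n7=1, n8=0 → Y1=1, Y2=0 — eliminated
  n4 stuck-at-0: n0=1, n1=0, n2=0, n3=0, n4=0 [stuck-at-0], n5=1, n6=1, n7=1, n8=0 → Y1=1, Y2=0 — eliminated
  n7 stuck-at-0: n0=1, n1=0, n2=0, n3=0, n4=1, n5=1, n6=1, n7=0 [stuck-at-0], n8=1 → Y1=1, Y2=1 — matches
Only n7 stuck-at-0 reproduces the observed Y1=1, Y2=1.

n7 stuck-at-0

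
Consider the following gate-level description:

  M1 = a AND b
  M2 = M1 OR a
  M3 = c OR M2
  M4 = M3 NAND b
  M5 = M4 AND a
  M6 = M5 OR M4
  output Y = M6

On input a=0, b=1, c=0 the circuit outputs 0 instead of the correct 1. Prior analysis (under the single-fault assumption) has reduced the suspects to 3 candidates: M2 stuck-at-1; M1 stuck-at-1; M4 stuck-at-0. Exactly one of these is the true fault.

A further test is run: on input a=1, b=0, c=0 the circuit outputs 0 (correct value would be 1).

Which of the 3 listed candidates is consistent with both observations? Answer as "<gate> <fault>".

M4 stuck-at-0

Evaluate each candidate on input a=1, b=0, c=0:
  M2 stuck-at-1: M1=0, M2=1 [stuck-at-1], M3=1, M4=1, M5=1, M6=1 → 1 — eliminated
  M1 stuck-at-1: M1=1 [stuck-at-1], M2=1, M3=1, M4=1, M5=1, M6=1 → 1 — eliminated
  M4 stuck-at-0: M1=0, M2=1, M3=1, M4=0 [stuck-at-0], M5=0, M6=0 → 0 — matches
Only M4 stuck-at-0 reproduces the observed 0.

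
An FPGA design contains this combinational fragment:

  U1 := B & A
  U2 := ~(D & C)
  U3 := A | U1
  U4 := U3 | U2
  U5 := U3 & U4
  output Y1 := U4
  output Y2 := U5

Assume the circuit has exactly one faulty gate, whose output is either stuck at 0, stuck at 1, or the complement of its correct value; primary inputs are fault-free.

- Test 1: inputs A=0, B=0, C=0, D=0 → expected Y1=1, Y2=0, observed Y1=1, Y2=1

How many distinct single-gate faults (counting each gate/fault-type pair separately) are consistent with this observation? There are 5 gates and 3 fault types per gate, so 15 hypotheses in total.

Fault-free: U1=0, U2=1, U3=0, U4=1, U5=0 → Y1=1, Y2=0. Observed Y1=1, Y2=1.
  U1: stuck-at-1, inverted output ✓; others ✗
  U2: none of the 3 fault types match ✗
  U3: stuck-at-1, inverted output ✓; others ✗
  U4: none of the 3 fault types match ✗
  U5: stuck-at-1, inverted output ✓; others ✗
Consistent faults: {U1 stuck-at-1, U1 inverted output, U3 stuck-at-1, U3 inverted output, U5 stuck-at-1, U5 inverted output} — 6 in all.

6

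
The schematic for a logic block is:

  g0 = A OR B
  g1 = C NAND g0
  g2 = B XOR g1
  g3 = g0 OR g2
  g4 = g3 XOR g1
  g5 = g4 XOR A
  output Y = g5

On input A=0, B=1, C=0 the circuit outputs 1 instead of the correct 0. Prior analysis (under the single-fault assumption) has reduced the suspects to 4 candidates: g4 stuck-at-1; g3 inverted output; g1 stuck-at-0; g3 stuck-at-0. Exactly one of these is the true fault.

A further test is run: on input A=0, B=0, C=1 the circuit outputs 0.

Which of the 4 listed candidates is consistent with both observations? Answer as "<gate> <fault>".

g1 stuck-at-0

Evaluate each candidate on input A=0, B=0, C=1:
  g4 stuck-at-1: g0=0, g1=1, g2=1, g3=1, g4=1 [stuck-at-1], g5=1 → 1 — eliminated
  g3 inverted output: g0=0, g1=1, g2=1, g3=0 [inverted output], g4=1, g5=1 → 1 — eliminated
  g1 stuck-at-0: g0=0, g1=0 [stuck-at-0], g2=0, g3=0, g4=0, g5=0 → 0 — matches
  g3 stuck-at-0: g0=0, g1=1, g2=1, g3=0 [stuck-at-0], g4=1, g5=1 → 1 — eliminated
Only g1 stuck-at-0 reproduces the observed 0.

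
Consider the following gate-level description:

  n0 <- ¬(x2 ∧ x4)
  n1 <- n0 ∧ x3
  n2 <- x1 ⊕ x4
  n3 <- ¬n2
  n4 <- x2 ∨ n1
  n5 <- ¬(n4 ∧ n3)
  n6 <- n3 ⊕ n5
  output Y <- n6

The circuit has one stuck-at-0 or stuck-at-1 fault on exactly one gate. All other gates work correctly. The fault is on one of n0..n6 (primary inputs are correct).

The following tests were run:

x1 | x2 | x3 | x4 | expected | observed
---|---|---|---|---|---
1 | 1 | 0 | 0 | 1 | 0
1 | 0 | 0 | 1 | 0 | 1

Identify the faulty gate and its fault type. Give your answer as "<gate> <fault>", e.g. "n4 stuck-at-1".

Fault-free values for test 1 (x1=1, x2=1, x3=0, x4=0): n0=1, n1=0, n2=1, n3=0, n4=1, n5=1, n6=1, giving Y=1. Observed 0.
Test 1: faults giving observed 0 are {n5 stuck-at-0, n6 stuck-at-0}.
Test 2 (x1=1, x2=0, x3=0, x4=1): fault-free n0=1, n1=0, n2=0, n3=1, n4=0, n5=1, n6=0 → 0; observed 1. Eliminates n6 stuck-at-0.
Only n5 stuck-at-0 is consistent with every test.

n5 stuck-at-0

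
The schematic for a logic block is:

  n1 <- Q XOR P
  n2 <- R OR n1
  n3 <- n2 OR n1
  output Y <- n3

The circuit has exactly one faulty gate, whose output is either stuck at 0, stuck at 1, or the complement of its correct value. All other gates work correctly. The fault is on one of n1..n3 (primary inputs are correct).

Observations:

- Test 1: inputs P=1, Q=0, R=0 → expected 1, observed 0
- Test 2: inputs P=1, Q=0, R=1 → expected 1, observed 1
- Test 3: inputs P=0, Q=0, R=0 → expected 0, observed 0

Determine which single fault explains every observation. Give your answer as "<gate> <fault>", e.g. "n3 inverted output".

n1 stuck-at-0

Fault-free values for test 1 (P=1, Q=0, R=0): n1=1, n2=1, n3=1, giving Y=1. Observed 0.
Test 1: faults giving observed 0 are {n1 stuck-at-0, n1 inverted output, n3 stuck-at-0, n3 inverted output}.
Test 2 (P=1, Q=0, R=1): fault-free n1=1, n2=1, n3=1 → 1; observed 1. Eliminates n3 stuck-at-0, n3 inverted output.
Test 3 (P=0, Q=0, R=0): fault-free n1=0, n2=0, n3=0 → 0; observed 0. Eliminates n1 inverted output.
Only n1 stuck-at-0 is consistent with every test.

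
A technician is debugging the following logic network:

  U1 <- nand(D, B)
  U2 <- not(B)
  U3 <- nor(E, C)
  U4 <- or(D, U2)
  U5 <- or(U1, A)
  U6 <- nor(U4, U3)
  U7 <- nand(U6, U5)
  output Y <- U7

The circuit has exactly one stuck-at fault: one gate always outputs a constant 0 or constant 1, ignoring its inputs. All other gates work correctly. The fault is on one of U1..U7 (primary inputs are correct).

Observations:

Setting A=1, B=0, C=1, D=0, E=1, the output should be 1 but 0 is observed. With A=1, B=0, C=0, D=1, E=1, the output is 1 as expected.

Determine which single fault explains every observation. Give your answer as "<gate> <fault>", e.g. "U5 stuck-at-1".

Fault-free values for test 1 (A=1, B=0, C=1, D=0, E=1): U1=1, U2=1, U3=0, U4=1, U5=1, U6=0, U7=1, giving Y=1. Observed 0.
Test 1: faults giving observed 0 are {U2 stuck-at-0, U4 stuck-at-0, U6 stuck-at-1, U7 stuck-at-0}.
Test 2 (A=1, B=0, C=0, D=1, E=1): fault-free U1=1, U2=1, U3=0, U4=1, U5=1, U6=0, U7=1 → 1; observed 1. Eliminates U4 stuck-at-0, U6 stuck-at-1, U7 stuck-at-0.
Only U2 stuck-at-0 is consistent with every test.

U2 stuck-at-0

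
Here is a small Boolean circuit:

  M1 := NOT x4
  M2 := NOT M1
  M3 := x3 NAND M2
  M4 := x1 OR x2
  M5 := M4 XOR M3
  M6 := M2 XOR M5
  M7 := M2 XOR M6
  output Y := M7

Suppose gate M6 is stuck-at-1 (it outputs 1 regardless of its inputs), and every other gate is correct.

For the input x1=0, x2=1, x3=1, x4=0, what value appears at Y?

Propagate with M6 forced: M1=1, M2=0, M3=1, M4=1, M5=0, M6=1 [stuck-at-1], M7=1.
So Y = 1. (Without the fault it would be 0.)

1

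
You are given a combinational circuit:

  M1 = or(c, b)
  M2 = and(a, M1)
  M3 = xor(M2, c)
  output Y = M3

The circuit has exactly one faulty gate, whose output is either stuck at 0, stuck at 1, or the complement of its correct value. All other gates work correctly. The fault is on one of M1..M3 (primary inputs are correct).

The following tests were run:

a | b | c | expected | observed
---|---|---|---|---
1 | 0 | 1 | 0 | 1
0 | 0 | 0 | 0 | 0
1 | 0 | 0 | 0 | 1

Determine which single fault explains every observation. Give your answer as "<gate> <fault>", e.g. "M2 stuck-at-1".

Fault-free values for test 1 (a=1, b=0, c=1): M1=1, M2=1, M3=0, giving Y=0. Observed 1.
Test 1: faults giving observed 1 are {M1 stuck-at-0, M1 inverted output, M2 stuck-at-0, M2 inverted output, M3 stuck-at-1, M3 inverted output}.
Test 2 (a=0, b=0, c=0): fault-free M1=0, M2=0, M3=0 → 0; observed 0. Eliminates M2 inverted output, M3 stuck-at-1, M3 inverted output.
Test 3 (a=1, b=0, c=0): fault-free M1=0, M2=0, M3=0 → 0; observed 1. Eliminates M1 stuck-at-0, M2 stuck-at-0.
Only M1 inverted output is consistent with every test.

M1 inverted output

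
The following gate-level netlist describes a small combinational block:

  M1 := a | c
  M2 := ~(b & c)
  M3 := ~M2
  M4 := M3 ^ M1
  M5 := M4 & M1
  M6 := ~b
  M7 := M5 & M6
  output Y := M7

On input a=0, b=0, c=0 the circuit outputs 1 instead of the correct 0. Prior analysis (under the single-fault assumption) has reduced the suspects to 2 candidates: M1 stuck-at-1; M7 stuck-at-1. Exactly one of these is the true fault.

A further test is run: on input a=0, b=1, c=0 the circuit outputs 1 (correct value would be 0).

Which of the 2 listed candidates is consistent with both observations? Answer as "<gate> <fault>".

Evaluate each candidate on input a=0, b=1, c=0:
  M1 stuck-at-1: M1=1 [stuck-at-1], M2=1, M3=0, M4=1, M5=1, M6=0, M7=0 → 0 — eliminated
  M7 stuck-at-1: M1=0, M2=1, M3=0, M4=0, M5=0, M6=0, M7=1 [stuck-at-1] → 1 — matches
Only M7 stuck-at-1 reproduces the observed 1.

M7 stuck-at-1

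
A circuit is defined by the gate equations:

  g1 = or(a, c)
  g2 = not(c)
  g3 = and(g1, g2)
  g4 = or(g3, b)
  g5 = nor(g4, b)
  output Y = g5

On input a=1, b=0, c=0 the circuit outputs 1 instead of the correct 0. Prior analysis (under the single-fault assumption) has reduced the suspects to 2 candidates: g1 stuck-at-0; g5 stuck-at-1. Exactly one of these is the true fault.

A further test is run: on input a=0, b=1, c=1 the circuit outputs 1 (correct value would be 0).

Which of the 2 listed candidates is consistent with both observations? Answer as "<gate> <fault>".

g5 stuck-at-1

Evaluate each candidate on input a=0, b=1, c=1:
  g1 stuck-at-0: g1=0 [stuck-at-0], g2=0, g3=0, g4=1, g5=0 → 0 — eliminated
  g5 stuck-at-1: g1=1, g2=0, g3=0, g4=1, g5=1 [stuck-at-1] → 1 — matches
Only g5 stuck-at-1 reproduces the observed 1.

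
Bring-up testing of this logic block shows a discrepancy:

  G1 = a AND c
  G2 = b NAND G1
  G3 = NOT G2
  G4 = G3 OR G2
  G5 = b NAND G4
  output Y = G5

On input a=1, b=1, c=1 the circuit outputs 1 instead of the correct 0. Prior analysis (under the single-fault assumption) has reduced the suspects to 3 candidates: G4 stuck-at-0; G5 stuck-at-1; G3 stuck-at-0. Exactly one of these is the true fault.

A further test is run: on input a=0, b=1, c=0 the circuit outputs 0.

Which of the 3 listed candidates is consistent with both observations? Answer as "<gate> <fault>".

G3 stuck-at-0

Evaluate each candidate on input a=0, b=1, c=0:
  G4 stuck-at-0: G1=0, G2=1, G3=0, G4=0 [stuck-at-0], G5=1 → 1 — eliminated
  G5 stuck-at-1: G1=0, G2=1, G3=0, G4=1, G5=1 [stuck-at-1] → 1 — eliminated
  G3 stuck-at-0: G1=0, G2=1, G3=0 [stuck-at-0], G4=1, G5=0 → 0 — matches
Only G3 stuck-at-0 reproduces the observed 0.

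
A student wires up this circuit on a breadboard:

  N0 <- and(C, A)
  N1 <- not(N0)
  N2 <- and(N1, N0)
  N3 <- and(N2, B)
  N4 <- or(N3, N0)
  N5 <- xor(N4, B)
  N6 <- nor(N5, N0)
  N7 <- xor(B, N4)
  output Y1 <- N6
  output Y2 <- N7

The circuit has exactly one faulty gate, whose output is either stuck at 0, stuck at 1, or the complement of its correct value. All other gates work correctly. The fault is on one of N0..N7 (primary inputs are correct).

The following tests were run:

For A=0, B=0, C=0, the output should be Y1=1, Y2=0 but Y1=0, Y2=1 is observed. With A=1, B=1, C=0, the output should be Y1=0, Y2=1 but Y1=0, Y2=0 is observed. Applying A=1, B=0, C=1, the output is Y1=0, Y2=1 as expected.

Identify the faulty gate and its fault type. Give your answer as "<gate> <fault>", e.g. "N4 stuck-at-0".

Fault-free values for test 1 (A=0, B=0, C=0): N0=0, N1=1, N2=0, N3=0, N4=0, N5=0, N6=1, N7=0, giving Y1=1, Y2=0. Observed Y1=0, Y2=1.
Test 1: faults giving observed Y1=0, Y2=1 are {N0 stuck-at-1, N0 inverted output, N3 stuck-at-1, N3 inverted output, N4 stuck-at-1, N4 inverted output}.
Test 2 (A=1, B=1, C=0): fault-free N0=0, N1=1, N2=0, N3=0, N4=0, N5=1, N6=0, N7=1 → Y1=0, Y2=1; observed Y1=0, Y2=0. Eliminates N3 stuck-at-1, N3 inverted output, N4 stuck-at-1, N4 inverted output.
Test 3 (A=1, B=0, C=1): fault-free N0=1, N1=0, N2=0, N3=0, N4=1, N5=1, N6=0, N7=1 → Y1=0, Y2=1; observed Y1=0, Y2=1. Eliminates N0 inverted output.
Only N0 stuck-at-1 is consistent with every test.

N0 stuck-at-1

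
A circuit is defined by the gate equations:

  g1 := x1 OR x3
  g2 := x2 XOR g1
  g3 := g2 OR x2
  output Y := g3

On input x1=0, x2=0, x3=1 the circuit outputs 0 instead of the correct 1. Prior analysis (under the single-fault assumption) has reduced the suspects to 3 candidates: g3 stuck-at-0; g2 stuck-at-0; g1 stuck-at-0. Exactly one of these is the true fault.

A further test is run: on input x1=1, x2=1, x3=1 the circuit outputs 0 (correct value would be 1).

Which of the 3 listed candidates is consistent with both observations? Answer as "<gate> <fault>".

Evaluate each candidate on input x1=1, x2=1, x3=1:
  g3 stuck-at-0: g1=1, g2=0, g3=0 [stuck-at-0] → 0 — matches
  g2 stuck-at-0: g1=1, g2=0 [stuck-at-0], g3=1 → 1 — eliminated
  g1 stuck-at-0: g1=0 [stuck-at-0], g2=1, g3=1 → 1 — eliminated
Only g3 stuck-at-0 reproduces the observed 0.

g3 stuck-at-0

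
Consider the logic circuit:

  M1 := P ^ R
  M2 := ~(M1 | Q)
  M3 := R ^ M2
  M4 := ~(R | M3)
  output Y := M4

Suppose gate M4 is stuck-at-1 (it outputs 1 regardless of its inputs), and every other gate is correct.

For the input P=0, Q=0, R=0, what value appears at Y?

Propagate with M4 forced: M1=0, M2=1, M3=1, M4=1 [stuck-at-1].
So Y = 1. (Without the fault it would be 0.)

1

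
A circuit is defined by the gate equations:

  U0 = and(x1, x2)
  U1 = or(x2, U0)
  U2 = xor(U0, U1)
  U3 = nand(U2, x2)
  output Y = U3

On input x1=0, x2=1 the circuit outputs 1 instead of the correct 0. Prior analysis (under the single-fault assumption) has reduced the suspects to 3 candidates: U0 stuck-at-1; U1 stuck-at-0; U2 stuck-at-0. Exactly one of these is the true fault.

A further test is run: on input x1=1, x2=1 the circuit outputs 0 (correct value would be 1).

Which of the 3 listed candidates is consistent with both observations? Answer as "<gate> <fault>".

U1 stuck-at-0

Evaluate each candidate on input x1=1, x2=1:
  U0 stuck-at-1: U0=1 [stuck-at-1], U1=1, U2=0, U3=1 → 1 — eliminated
  U1 stuck-at-0: U0=1, U1=0 [stuck-at-0], U2=1, U3=0 → 0 — matches
  U2 stuck-at-0: U0=1, U1=1, U2=0 [stuck-at-0], U3=1 → 1 — eliminated
Only U1 stuck-at-0 reproduces the observed 0.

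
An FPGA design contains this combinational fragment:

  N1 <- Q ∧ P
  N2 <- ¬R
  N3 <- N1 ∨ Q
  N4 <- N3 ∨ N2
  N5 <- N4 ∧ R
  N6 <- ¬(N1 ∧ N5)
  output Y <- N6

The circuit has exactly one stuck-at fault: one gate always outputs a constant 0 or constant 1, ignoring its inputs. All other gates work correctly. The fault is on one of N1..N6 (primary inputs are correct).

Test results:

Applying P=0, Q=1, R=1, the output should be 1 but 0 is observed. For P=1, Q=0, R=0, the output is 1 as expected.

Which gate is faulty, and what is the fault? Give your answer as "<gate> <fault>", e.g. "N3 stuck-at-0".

N1 stuck-at-1

Fault-free values for test 1 (P=0, Q=1, R=1): N1=0, N2=0, N3=1, N4=1, N5=1, N6=1, giving Y=1. Observed 0.
Test 1: faults giving observed 0 are {N1 stuck-at-1, N6 stuck-at-0}.
Test 2 (P=1, Q=0, R=0): fault-free N1=0, N2=1, N3=0, N4=1, N5=0, N6=1 → 1; observed 1. Eliminates N6 stuck-at-0.
Only N1 stuck-at-1 is consistent with every test.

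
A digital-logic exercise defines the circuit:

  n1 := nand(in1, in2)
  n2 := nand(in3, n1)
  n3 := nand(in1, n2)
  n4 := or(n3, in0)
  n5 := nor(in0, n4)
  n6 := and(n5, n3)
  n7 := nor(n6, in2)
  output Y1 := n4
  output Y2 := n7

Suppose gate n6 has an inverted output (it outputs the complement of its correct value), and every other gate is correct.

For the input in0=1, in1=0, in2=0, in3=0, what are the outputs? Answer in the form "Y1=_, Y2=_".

Y1=1, Y2=0

Propagate with n6 forced: n1=1, n2=1, n3=1, n4=1, n5=0, n6=1 [inverted output], n7=0.
So the outputs are Y1=1, Y2=0. (Without the fault they would be Y1=1, Y2=1.)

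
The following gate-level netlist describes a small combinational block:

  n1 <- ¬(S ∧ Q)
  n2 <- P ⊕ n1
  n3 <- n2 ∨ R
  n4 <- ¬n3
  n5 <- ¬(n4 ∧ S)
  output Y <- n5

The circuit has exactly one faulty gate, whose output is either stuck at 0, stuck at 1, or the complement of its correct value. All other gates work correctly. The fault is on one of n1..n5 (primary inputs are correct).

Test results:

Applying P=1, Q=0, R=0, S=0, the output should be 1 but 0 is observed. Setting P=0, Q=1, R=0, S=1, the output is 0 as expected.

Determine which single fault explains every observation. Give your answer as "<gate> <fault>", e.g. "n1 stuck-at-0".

n5 stuck-at-0

Fault-free values for test 1 (P=1, Q=0, R=0, S=0): n1=1, n2=0, n3=0, n4=1, n5=1, giving Y=1. Observed 0.
Test 1: faults giving observed 0 are {n5 stuck-at-0, n5 inverted output}.
Test 2 (P=0, Q=1, R=0, S=1): fault-free n1=0, n2=0, n3=0, n4=1, n5=0 → 0; observed 0. Eliminates n5 inverted output.
Only n5 stuck-at-0 is consistent with every test.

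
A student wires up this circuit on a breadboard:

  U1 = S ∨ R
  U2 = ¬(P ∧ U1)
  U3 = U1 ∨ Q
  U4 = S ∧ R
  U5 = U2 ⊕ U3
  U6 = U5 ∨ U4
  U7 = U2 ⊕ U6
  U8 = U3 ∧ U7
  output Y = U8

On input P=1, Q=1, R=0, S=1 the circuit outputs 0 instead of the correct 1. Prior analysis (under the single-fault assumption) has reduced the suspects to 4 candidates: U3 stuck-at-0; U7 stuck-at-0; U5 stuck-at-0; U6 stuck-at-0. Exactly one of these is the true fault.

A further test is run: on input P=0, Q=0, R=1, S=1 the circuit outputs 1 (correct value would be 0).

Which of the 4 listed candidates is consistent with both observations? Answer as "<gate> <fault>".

Evaluate each candidate on input P=0, Q=0, R=1, S=1:
  U3 stuck-at-0: U1=1, U2=1, U3=0 [stuck-at-0], U4=1, U5=1, U6=1, U7=0, U8=0 → 0 — eliminated
  U7 stuck-at-0: U1=1, U2=1, U3=1, U4=1, U5=0, U6=1, U7=0 [stuck-at-0], U8=0 → 0 — eliminated
  U5 stuck-at-0: U1=1, U2=1, U3=1, U4=1, U5=0 [stuck-at-0], U6=1, U7=0, U8=0 → 0 — eliminated
  U6 stuck-at-0: U1=1, U2=1, U3=1, U4=1, U5=0, U6=0 [stuck-at-0], U7=1, U8=1 → 1 — matches
Only U6 stuck-at-0 reproduces the observed 1.

U6 stuck-at-0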